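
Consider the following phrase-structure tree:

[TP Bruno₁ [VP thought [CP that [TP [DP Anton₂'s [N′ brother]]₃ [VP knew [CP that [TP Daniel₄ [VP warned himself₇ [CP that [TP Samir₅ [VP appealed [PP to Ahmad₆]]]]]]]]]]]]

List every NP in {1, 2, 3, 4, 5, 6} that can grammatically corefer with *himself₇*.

{4}

*himself* is an anaphor, so Principle A applies: it must be bound in its binding domain.
Binding domain of *himself₇*: the embedded TP, whose subject is Daniel₄.
*Bruno₁* c-commands the anaphor but is outside its binding domain → cannot satisfy Principle A.
*Anton₂* does not c-command the anaphor → cannot bind it.
*[Anton₂'s brother]₃* c-commands the anaphor but is outside its binding domain → cannot satisfy Principle A.
*Daniel₄* c-commands the anaphor within its binding domain → licit binder.
*Samir₅* does not c-command the anaphor → cannot bind it.
*Ahmad₆* does not c-command the anaphor → cannot bind it.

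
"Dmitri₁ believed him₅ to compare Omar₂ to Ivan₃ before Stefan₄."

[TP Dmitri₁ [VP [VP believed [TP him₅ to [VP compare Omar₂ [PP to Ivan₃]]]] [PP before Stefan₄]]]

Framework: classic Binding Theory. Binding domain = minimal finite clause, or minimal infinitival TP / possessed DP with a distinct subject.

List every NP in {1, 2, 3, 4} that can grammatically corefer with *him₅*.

*him* is a pronoun, so Principle B applies: it must be free in its binding domain.
Binding domain of *him₅*: the matrix TP, whose subject is Dmitri₁.
*Dmitri₁* c-commands the pronoun within its binding domain → coindexation would violate Principle B.
*Omar₂*: the pronoun c-commands this R-expression → coindexation would violate Principle C on *Omar₂*.
*Ivan₃*: the pronoun c-commands this R-expression → coindexation would violate Principle C on *Ivan₃*.
*Stefan₄* and the pronoun do not c-command one another → neither Principle B nor Principle C is at stake; coindexation permitted.

{4}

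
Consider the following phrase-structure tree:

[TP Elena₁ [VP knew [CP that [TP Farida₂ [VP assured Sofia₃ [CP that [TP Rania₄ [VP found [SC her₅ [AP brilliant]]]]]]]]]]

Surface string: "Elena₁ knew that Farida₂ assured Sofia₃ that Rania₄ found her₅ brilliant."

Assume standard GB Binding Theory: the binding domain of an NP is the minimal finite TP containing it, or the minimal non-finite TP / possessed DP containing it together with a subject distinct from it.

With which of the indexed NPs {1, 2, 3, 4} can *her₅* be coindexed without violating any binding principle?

{1, 2, 3}

*her* is a pronoun, so Principle B applies: it must be free in its binding domain.
Binding domain of *her₅*: the embedded TP, whose subject is Rania₄.
*Elena₁* c-commands the pronoun but from outside its binding domain, and is not c-commanded by it → coindexation permitted.
*Farida₂* c-commands the pronoun but from outside its binding domain, and is not c-commanded by it → coindexation permitted.
*Sofia₃* c-commands the pronoun but from outside its binding domain, and is not c-commanded by it → coindexation permitted.
*Rania₄* c-commands the pronoun within its binding domain → coindexation would violate Principle B.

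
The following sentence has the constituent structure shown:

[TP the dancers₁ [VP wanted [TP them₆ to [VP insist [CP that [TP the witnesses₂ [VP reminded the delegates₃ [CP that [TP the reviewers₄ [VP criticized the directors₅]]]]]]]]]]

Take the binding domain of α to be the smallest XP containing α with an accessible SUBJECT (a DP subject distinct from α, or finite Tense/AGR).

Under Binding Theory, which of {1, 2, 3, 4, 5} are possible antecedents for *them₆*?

*them* is a pronoun, so Principle B applies: it must be free in its binding domain.
Binding domain of *them₆*: the matrix TP, whose subject is the dancers₁.
*the dancers₁* c-commands the pronoun within its binding domain → coindexation would violate Principle B.
*the witnesses₂*: the pronoun c-commands this R-expression → coindexation would violate Principle C on *the witnesses₂*.
*the delegates₃*: the pronoun c-commands this R-expression → coindexation would violate Principle C on *the delegates₃*.
*the reviewers₄*: the pronoun c-commands this R-expression → coindexation would violate Principle C on *the reviewers₄*.
*the directors₅*: the pronoun c-commands this R-expression → coindexation would violate Principle C on *the directors₅*.

none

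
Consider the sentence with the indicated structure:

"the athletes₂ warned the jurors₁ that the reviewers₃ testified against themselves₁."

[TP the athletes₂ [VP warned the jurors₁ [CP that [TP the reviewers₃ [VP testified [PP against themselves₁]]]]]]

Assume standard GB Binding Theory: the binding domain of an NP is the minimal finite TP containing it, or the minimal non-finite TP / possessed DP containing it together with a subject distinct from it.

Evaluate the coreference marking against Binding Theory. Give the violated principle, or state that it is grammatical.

The two coindexed NPs are *the jurors₁* and *themselves₁*.
*themselves₁* is an anaphor. Principle A requires it to be bound within its binding domain — the embedded TP, whose subject is the reviewers₃.
Within that domain it is c-commanded by *the reviewers₃*, which does not share its index.
*the jurors₁* does c-command the anaphor, but from outside its binding domain.
The anaphor is unbound in its domain → Principle A violation.

Principle A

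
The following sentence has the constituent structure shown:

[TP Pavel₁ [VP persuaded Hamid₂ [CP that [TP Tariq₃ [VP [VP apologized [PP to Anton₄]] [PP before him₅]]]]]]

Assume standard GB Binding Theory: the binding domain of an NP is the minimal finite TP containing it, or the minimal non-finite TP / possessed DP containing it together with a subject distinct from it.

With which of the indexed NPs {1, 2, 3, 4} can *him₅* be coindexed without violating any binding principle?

{1, 2, 4}

*him* is a pronoun, so Principle B applies: it must be free in its binding domain.
Binding domain of *him₅*: the embedded TP, whose subject is Tariq₃.
*Pavel₁* c-commands the pronoun but from outside its binding domain, and is not c-commanded by it → coindexation permitted.
*Hamid₂* c-commands the pronoun but from outside its binding domain, and is not c-commanded by it → coindexation permitted.
*Tariq₃* c-commands the pronoun within its binding domain → coindexation would violate Principle B.
*Anton₄* and the pronoun do not c-command one another → neither Principle B nor Principle C is at stake; coindexation permitted.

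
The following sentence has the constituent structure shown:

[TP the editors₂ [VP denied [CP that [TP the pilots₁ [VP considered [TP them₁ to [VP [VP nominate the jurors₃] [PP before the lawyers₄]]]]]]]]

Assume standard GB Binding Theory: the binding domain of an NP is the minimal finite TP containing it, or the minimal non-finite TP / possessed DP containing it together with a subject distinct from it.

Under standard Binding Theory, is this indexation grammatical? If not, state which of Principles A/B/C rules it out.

The two coindexed NPs are *the pilots₁* and *them₁*.
*them₁* is a pronoun. Its binding domain is the embedded TP, whose subject is the pilots₁.
*the pilots₁* c-commands it within that domain and carries the same index.
The pronoun is locally bound → Principle B violation.

Principle B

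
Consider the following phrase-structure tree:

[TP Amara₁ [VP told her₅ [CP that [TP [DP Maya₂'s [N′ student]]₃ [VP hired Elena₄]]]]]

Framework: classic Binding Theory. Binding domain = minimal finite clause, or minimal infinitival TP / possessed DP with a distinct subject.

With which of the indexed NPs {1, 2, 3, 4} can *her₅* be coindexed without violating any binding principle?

*her* is a pronoun, so Principle B applies: it must be free in its binding domain.
Binding domain of *her₅*: the matrix TP, whose subject is Amara₁.
*Amara₁* c-commands the pronoun within its binding domain → coindexation would violate Principle B.
*Maya₂*: the pronoun c-commands this R-expression → coindexation would violate Principle C on *Maya₂*.
*[Maya₂'s student]₃*: the pronoun c-commands this R-expression → coindexation would violate Principle C on *[Maya₂'s student]₃*.
*Elena₄*: the pronoun c-commands this R-expression → coindexation would violate Principle C on *Elena₄*.

none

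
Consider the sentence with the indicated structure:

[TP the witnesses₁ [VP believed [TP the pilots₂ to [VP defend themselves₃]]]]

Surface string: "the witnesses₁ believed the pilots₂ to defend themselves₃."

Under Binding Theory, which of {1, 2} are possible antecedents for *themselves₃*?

*themselves* is an anaphor, so Principle A applies: it must be bound in its binding domain.
Binding domain of *themselves₃*: the embedded TP, whose subject is the pilots₂.
*the witnesses₁* c-commands the anaphor but is outside its binding domain → cannot satisfy Principle A.
*the pilots₂* c-commands the anaphor within its binding domain → licit binder.

{2}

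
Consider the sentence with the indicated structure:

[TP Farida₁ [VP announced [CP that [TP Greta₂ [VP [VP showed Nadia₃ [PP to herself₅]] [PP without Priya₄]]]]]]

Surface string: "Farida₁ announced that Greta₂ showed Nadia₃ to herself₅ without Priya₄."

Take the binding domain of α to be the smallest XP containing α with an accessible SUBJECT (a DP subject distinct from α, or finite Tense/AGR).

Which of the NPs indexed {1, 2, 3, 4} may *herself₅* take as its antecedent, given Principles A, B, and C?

*herself* is an anaphor, so Principle A applies: it must be bound in its binding domain.
Binding domain of *herself₅*: the embedded TP, whose subject is Greta₂.
*Farida₁* c-commands the anaphor but is outside its binding domain → cannot satisfy Principle A.
*Greta₂* c-commands the anaphor within its binding domain → licit binder.
*Nadia₃* c-commands the anaphor within its binding domain → licit binder.
*Priya₄* does not c-command the anaphor → cannot bind it.

{2, 3}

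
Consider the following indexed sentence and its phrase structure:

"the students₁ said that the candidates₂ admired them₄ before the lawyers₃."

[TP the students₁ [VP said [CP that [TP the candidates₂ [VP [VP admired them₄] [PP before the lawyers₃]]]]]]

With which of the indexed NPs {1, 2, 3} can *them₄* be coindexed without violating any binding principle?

*them* is a pronoun, so Principle B applies: it must be free in its binding domain.
Binding domain of *them₄*: the embedded TP, whose subject is the candidates₂.
*the students₁* c-commands the pronoun but from outside its binding domain, and is not c-commanded by it → coindexation permitted.
*the candidates₂* c-commands the pronoun within its binding domain → coindexation would violate Principle B.
*the lawyers₃* and the pronoun do not c-command one another → neither Principle B nor Principle C is at stake; coindexation permitted.

{1, 3}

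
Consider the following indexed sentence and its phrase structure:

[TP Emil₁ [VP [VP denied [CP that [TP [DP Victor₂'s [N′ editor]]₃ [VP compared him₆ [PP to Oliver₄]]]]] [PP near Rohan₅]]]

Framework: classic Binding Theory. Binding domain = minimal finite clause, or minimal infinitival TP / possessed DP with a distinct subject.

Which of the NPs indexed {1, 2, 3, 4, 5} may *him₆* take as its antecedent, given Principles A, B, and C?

{1, 2, 5}

*him* is a pronoun, so Principle B applies: it must be free in its binding domain.
Binding domain of *him₆*: the embedded TP, whose subject is [Victor₂'s editor]₃.
*Emil₁* c-commands the pronoun but from outside its binding domain, and is not c-commanded by it → coindexation permitted.
*Victor₂* and the pronoun do not c-command one another → neither Principle B nor Principle C is at stake; coindexation permitted.
*[Victor₂'s editor]₃* c-commands the pronoun within its binding domain → coindexation would violate Principle B.
*Oliver₄*: the pronoun c-commands this R-expression → coindexation would violate Principle C on *Oliver₄*.
*Rohan₅* and the pronoun do not c-command one another → neither Principle B nor Principle C is at stake; coindexation permitted.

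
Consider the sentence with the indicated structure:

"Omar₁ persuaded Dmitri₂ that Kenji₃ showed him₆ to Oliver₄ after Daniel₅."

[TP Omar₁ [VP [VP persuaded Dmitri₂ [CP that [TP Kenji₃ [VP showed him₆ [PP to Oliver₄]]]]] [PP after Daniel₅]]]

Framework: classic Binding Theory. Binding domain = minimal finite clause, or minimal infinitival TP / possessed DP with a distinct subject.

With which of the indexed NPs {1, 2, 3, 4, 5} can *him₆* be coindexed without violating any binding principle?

*him* is a pronoun, so Principle B applies: it must be free in its binding domain.
Binding domain of *him₆*: the embedded TP, whose subject is Kenji₃.
*Omar₁* c-commands the pronoun but from outside its binding domain, and is not c-commanded by it → coindexation permitted.
*Dmitri₂* c-commands the pronoun but from outside its binding domain, and is not c-commanded by it → coindexation permitted.
*Kenji₃* c-commands the pronoun within its binding domain → coindexation would violate Principle B.
*Oliver₄*: the pronoun c-commands this R-expression → coindexation would violate Principle C on *Oliver₄*.
*Daniel₅* and the pronoun do not c-command one another → neither Principle B nor Principle C is at stake; coindexation permitted.

{1, 2, 5}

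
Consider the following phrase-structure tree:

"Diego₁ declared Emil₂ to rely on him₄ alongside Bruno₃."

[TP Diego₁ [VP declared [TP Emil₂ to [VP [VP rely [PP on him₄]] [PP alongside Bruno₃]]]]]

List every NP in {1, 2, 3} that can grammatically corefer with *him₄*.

{1, 3}

*him* is a pronoun, so Principle B applies: it must be free in its binding domain.
Binding domain of *him₄*: the embedded TP, whose subject is Emil₂.
*Diego₁* c-commands the pronoun but from outside its binding domain, and is not c-commanded by it → coindexation permitted.
*Emil₂* c-commands the pronoun within its binding domain → coindexation would violate Principle B.
*Bruno₃* and the pronoun do not c-command one another → neither Principle B nor Principle C is at stake; coindexation permitted.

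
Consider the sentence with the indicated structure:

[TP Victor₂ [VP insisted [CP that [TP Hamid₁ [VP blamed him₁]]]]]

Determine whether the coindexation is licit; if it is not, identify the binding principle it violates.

The two coindexed NPs are *Hamid₁* and *him₁*.
*him₁* is a pronoun. Its binding domain is the embedded TP, whose subject is Hamid₁.
*Hamid₁* c-commands it within that domain and carries the same index.
The pronoun is locally bound → Principle B violation.

Principle B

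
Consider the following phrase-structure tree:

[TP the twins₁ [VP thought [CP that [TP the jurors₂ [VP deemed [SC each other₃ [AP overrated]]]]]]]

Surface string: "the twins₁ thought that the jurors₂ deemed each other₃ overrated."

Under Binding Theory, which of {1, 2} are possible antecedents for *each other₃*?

*each other* is an anaphor, so Principle A applies: it must be bound in its binding domain.
Binding domain of *each other₃*: the embedded TP, whose subject is the jurors₂.
*the twins₁* c-commands the anaphor but is outside its binding domain → cannot satisfy Principle A.
*the jurors₂* c-commands the anaphor within its binding domain → licit binder.

{2}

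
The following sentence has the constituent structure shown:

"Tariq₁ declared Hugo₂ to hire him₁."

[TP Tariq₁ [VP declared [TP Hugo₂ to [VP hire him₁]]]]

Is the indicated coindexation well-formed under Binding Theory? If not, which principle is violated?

The two coindexed NPs are *Tariq₁* and *him₁*.
*him₁* is a pronoun; its binding domain is the embedded TP, whose subject is Hugo₂. Within that domain it is c-commanded only by *Hugo₂*, which carries a different index — the pronoun is free locally, so Principle B holds.
*Tariq₁* is an R-expression; *him₁* does not c-command it, and no other NP shares its index, so Principle C is satisfied.
All principles are respected.

grammatical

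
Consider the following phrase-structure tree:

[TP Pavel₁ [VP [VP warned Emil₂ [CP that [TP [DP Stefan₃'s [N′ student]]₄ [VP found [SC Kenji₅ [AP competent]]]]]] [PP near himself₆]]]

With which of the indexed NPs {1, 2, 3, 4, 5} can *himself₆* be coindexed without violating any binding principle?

{1}

*himself* is an anaphor, so Principle A applies: it must be bound in its binding domain.
Binding domain of *himself₆*: the matrix TP, whose subject is Pavel₁.
*Pavel₁* c-commands the anaphor within its binding domain → licit binder.
*Emil₂* does not c-command the anaphor → cannot bind it.
*Stefan₃* does not c-command the anaphor → cannot bind it.
*[Stefan₃'s student]₄* does not c-command the anaphor → cannot bind it.
*Kenji₅* does not c-command the anaphor → cannot bind it.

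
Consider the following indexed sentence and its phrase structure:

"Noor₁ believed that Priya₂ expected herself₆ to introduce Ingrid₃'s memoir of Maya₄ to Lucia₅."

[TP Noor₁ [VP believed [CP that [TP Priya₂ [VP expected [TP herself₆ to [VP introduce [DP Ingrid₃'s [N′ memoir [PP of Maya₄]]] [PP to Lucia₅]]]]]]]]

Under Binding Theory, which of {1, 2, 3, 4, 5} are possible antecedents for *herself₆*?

{2}

*herself* is an anaphor, so Principle A applies: it must be bound in its binding domain.
Binding domain of *herself₆*: the embedded TP, whose subject is Priya₂.
*Noor₁* c-commands the anaphor but is outside its binding domain → cannot satisfy Principle A.
*Priya₂* c-commands the anaphor within its binding domain → licit binder.
*Ingrid₃* does not c-command the anaphor → cannot bind it.
*Maya₄* does not c-command the anaphor → cannot bind it.
*Lucia₅* does not c-command the anaphor → cannot bind it.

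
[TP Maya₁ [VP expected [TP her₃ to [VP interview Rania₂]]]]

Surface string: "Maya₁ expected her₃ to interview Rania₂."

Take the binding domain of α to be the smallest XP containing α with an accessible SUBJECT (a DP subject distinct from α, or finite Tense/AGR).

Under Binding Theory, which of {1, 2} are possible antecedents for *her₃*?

none

*her* is a pronoun, so Principle B applies: it must be free in its binding domain.
Binding domain of *her₃*: the matrix TP, whose subject is Maya₁.
*Maya₁* c-commands the pronoun within its binding domain → coindexation would violate Principle B.
*Rania₂*: the pronoun c-commands this R-expression → coindexation would violate Principle C on *Rania₂*.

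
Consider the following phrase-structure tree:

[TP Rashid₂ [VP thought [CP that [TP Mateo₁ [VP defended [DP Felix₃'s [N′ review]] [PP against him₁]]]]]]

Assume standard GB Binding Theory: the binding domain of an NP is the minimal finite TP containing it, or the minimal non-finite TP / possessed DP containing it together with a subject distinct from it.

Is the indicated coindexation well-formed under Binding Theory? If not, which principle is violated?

The two coindexed NPs are *Mateo₁* and *him₁*.
*him₁* is a pronoun. Its binding domain is the embedded TP, whose subject is Mateo₁.
*Mateo₁* c-commands it within that domain and carries the same index.
The pronoun is locally bound → Principle B violation.

Principle B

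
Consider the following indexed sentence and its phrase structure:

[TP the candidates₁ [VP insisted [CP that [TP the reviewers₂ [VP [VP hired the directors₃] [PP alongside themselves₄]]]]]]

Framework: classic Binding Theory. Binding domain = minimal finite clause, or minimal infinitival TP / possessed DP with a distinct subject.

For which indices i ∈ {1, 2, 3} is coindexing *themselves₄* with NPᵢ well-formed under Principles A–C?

*themselves* is an anaphor, so Principle A applies: it must be bound in its binding domain.
Binding domain of *themselves₄*: the embedded TP, whose subject is the reviewers₂.
*the candidates₁* c-commands the anaphor but is outside its binding domain → cannot satisfy Principle A.
*the reviewers₂* c-commands the anaphor within its binding domain → licit binder.
*the directors₃* does not c-command the anaphor → cannot bind it.

{2}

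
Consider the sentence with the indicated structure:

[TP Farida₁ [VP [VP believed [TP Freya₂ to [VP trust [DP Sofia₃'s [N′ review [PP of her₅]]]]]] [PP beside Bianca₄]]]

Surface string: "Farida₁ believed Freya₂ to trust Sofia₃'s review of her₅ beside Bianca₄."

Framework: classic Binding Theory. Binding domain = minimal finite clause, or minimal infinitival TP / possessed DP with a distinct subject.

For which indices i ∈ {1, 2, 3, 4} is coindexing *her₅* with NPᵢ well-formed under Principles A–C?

{1, 2, 4}

*her* is a pronoun, so Principle B applies: it must be free in its binding domain.
Binding domain of *her₅*: the possessed DP, whose subject is Sofia₃.
*Farida₁* c-commands the pronoun but from outside its binding domain, and is not c-commanded by it → coindexation permitted.
*Freya₂* c-commands the pronoun but from outside its binding domain, and is not c-commanded by it → coindexation permitted.
*Sofia₃* c-commands the pronoun within its binding domain → coindexation would violate Principle B.
*Bianca₄* and the pronoun do not c-command one another → neither Principle B nor Principle C is at stake; coindexation permitted.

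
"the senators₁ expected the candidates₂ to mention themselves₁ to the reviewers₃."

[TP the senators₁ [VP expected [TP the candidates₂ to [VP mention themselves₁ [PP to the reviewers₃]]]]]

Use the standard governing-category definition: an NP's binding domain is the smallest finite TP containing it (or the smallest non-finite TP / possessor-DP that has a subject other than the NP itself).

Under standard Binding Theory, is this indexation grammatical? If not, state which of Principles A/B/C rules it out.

Principle A

The two coindexed NPs are *the senators₁* and *themselves₁*.
*themselves₁* is an anaphor. Principle A requires it to be bound within its binding domain — the embedded TP, whose subject is the candidates₂.
Within that domain it is c-commanded by *the candidates₂*, which does not share its index.
*the senators₁* does c-command the anaphor, but from outside its binding domain.
The anaphor is unbound in its domain → Principle A violation.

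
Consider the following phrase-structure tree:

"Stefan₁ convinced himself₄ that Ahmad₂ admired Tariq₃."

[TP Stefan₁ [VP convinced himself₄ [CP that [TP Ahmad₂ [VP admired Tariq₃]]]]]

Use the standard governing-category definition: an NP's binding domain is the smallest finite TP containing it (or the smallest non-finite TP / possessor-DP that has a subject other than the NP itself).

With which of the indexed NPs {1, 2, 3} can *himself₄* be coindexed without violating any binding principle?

*himself* is an anaphor, so Principle A applies: it must be bound in its binding domain.
Binding domain of *himself₄*: the matrix TP, whose subject is Stefan₁.
*Stefan₁* c-commands the anaphor within its binding domain → licit binder.
*Ahmad₂* does not c-command the anaphor → cannot bind it.
*Tariq₃* does not c-command the anaphor → cannot bind it.

{1}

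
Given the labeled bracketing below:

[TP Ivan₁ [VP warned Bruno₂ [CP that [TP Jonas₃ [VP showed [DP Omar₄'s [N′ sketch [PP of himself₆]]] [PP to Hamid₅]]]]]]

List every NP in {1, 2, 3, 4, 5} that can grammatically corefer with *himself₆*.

{4}

*himself* is an anaphor, so Principle A applies: it must be bound in its binding domain.
Binding domain of *himself₆*: the possessed DP, whose subject is Omar₄.
*Ivan₁* c-commands the anaphor but is outside its binding domain → cannot satisfy Principle A.
*Bruno₂* c-commands the anaphor but is outside its binding domain → cannot satisfy Principle A.
*Jonas₃* c-commands the anaphor but is outside its binding domain → cannot satisfy Principle A.
*Omar₄* c-commands the anaphor within its binding domain → licit binder.
*Hamid₅* does not c-command the anaphor → cannot bind it.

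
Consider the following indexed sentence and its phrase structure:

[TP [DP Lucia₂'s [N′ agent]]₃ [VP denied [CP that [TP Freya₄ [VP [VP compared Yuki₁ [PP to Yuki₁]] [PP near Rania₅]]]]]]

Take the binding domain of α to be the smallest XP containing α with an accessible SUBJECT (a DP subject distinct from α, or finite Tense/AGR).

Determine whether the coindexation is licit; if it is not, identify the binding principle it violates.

Principle C

The two coindexed NPs are *Yuki₁* (the higher occurrence) and *Yuki₁* (the lower occurrence).
*Yuki₁* (the lower occurrence) is an R-expression. Principle C requires it to be free everywhere.
*Yuki₁* (the higher occurrence) c-commands it and carries the same index.
The R-expression is bound → Principle C violation.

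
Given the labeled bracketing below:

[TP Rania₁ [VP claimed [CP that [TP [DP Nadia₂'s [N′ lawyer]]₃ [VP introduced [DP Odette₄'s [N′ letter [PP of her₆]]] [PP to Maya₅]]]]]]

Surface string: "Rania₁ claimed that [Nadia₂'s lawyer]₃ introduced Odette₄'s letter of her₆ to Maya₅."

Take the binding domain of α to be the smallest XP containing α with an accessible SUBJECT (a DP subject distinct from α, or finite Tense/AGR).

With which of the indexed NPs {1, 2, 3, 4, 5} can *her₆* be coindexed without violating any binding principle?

*her* is a pronoun, so Principle B applies: it must be free in its binding domain.
Binding domain of *her₆*: the possessed DP, whose subject is Odette₄.
*Rania₁* c-commands the pronoun but from outside its binding domain, and is not c-commanded by it → coindexation permitted.
*Nadia₂* and the pronoun do not c-command one another → neither Principle B nor Principle C is at stake; coindexation permitted.
*[Nadia₂'s lawyer]₃* c-commands the pronoun but from outside its binding domain, and is not c-commanded by it → coindexation permitted.
*Odette₄* c-commands the pronoun within its binding domain → coindexation would violate Principle B.
*Maya₅* and the pronoun do not c-command one another → neither Principle B nor Principle C is at stake; coindexation permitted.

{1, 2, 3, 5}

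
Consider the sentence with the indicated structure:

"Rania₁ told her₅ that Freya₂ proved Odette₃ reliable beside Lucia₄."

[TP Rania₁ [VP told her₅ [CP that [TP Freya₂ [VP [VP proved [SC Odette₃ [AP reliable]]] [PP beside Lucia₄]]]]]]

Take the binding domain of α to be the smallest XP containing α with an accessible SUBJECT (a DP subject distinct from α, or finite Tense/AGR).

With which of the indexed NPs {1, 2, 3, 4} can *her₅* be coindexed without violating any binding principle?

*her* is a pronoun, so Principle B applies: it must be free in its binding domain.
Binding domain of *her₅*: the matrix TP, whose subject is Rania₁.
*Rania₁* c-commands the pronoun within its binding domain → coindexation would violate Principle B.
*Freya₂*: the pronoun c-commands this R-expression → coindexation would violate Principle C on *Freya₂*.
*Odette₃*: the pronoun c-commands this R-expression → coindexation would violate Principle C on *Odette₃*.
*Lucia₄*: the pronoun c-commands this R-expression → coindexation would violate Principle C on *Lucia₄*.

none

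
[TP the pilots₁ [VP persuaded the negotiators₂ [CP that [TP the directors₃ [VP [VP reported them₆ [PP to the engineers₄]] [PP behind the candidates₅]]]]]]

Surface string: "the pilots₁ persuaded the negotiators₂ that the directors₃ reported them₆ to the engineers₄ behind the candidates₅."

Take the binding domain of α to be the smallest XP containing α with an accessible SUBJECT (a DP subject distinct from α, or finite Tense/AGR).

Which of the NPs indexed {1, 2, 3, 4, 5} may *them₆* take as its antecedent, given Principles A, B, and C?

*them* is a pronoun, so Principle B applies: it must be free in its binding domain.
Binding domain of *them₆*: the embedded TP, whose subject is the directors₃.
*the pilots₁* c-commands the pronoun but from outside its binding domain, and is not c-commanded by it → coindexation permitted.
*the negotiators₂* c-commands the pronoun but from outside its binding domain, and is not c-commanded by it → coindexation permitted.
*the directors₃* c-commands the pronoun within its binding domain → coindexation would violate Principle B.
*the engineers₄*: the pronoun c-commands this R-expression → coindexation would violate Principle C on *the engineers₄*.
*the candidates₅* and the pronoun do not c-command one another → neither Principle B nor Principle C is at stake; coindexation permitted.

{1, 2, 5}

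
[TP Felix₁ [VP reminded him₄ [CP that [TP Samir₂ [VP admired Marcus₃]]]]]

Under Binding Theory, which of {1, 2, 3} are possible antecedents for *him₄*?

*him* is a pronoun, so Principle B applies: it must be free in its binding domain.
Binding domain of *him₄*: the matrix TP, whose subject is Felix₁.
*Felix₁* c-commands the pronoun within its binding domain → coindexation would violate Principle B.
*Samir₂*: the pronoun c-commands this R-expression → coindexation would violate Principle C on *Samir₂*.
*Marcus₃*: the pronoun c-commands this R-expression → coindexation would violate Principle C on *Marcus₃*.

none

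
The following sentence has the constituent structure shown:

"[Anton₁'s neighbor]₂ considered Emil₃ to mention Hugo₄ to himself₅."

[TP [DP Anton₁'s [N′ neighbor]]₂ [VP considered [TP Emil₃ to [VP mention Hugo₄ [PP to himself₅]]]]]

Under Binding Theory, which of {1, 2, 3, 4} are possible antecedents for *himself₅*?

*himself* is an anaphor, so Principle A applies: it must be bound in its binding domain.
Binding domain of *himself₅*: the embedded TP, whose subject is Emil₃.
*Anton₁* does not c-command the anaphor → cannot bind it.
*[Anton₁'s neighbor]₂* c-commands the anaphor but is outside its binding domain → cannot satisfy Principle A.
*Emil₃* c-commands the anaphor within its binding domain → licit binder.
*Hugo₄* c-commands the anaphor within its binding domain → licit binder.

{3, 4}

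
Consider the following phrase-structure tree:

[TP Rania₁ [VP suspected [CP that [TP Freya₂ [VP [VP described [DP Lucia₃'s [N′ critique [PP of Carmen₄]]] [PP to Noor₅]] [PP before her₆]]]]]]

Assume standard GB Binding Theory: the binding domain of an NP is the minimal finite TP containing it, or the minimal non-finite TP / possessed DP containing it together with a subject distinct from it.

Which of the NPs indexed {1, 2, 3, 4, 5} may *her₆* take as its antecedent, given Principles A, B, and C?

{1, 3, 4, 5}

*her* is a pronoun, so Principle B applies: it must be free in its binding domain.
Binding domain of *her₆*: the embedded TP, whose subject is Freya₂.
*Rania₁* c-commands the pronoun but from outside its binding domain, and is not c-commanded by it → coindexation permitted.
*Freya₂* c-commands the pronoun within its binding domain → coindexation would violate Principle B.
*Lucia₃* and the pronoun do not c-command one another → neither Principle B nor Principle C is at stake; coindexation permitted.
*Carmen₄* and the pronoun do not c-command one another → neither Principle B nor Principle C is at stake; coindexation permitted.
*Noor₅* and the pronoun do not c-command one another → neither Principle B nor Principle C is at stake; coindexation permitted.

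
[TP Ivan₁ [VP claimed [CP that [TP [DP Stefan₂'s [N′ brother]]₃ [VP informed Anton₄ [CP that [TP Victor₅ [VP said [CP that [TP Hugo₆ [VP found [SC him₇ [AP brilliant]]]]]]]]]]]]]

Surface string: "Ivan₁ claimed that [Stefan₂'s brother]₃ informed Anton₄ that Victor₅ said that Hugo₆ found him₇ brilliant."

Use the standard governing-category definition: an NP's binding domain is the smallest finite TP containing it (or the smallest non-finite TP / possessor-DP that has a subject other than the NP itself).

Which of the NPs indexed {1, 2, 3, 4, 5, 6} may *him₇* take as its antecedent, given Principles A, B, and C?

*him* is a pronoun, so Principle B applies: it must be free in its binding domain.
Binding domain of *him₇*: the embedded TP, whose subject is Hugo₆.
*Ivan₁* c-commands the pronoun but from outside its binding domain, and is not c-commanded by it → coindexation permitted.
*Stefan₂* and the pronoun do not c-command one another → neither Principle B nor Principle C is at stake; coindexation permitted.
*[Stefan₂'s brother]₃* c-commands the pronoun but from outside its binding domain, and is not c-commanded by it → coindexation permitted.
*Anton₄* c-commands the pronoun but from outside its binding domain, and is not c-commanded by it → coindexation permitted.
*Victor₅* c-commands the pronoun but from outside its binding domain, and is not c-commanded by it → coindexation permitted.
*Hugo₆* c-commands the pronoun within its binding domain → coindexation would violate Principle B.

{1, 2, 3, 4, 5}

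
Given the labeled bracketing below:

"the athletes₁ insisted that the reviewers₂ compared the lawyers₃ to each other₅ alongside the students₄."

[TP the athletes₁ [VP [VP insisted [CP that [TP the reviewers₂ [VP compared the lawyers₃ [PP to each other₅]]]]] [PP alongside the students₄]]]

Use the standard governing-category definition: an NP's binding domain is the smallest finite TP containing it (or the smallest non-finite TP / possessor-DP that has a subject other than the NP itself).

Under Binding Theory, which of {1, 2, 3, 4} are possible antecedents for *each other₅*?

{2, 3}

*each other* is an anaphor, so Principle A applies: it must be bound in its binding domain.
Binding domain of *each other₅*: the embedded TP, whose subject is the reviewers₂.
*the athletes₁* c-commands the anaphor but is outside its binding domain → cannot satisfy Principle A.
*the reviewers₂* c-commands the anaphor within its binding domain → licit binder.
*the lawyers₃* c-commands the anaphor within its binding domain → licit binder.
*the students₄* does not c-command the anaphor → cannot bind it.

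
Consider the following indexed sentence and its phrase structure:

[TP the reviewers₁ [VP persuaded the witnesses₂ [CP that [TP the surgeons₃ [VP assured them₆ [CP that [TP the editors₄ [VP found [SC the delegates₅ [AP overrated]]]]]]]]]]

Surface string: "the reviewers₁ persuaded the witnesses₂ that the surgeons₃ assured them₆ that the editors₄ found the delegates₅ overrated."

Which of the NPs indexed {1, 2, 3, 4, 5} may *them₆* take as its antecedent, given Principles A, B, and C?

{1, 2}

*them* is a pronoun, so Principle B applies: it must be free in its binding domain.
Binding domain of *them₆*: the embedded TP, whose subject is the surgeons₃.
*the reviewers₁* c-commands the pronoun but from outside its binding domain, and is not c-commanded by it → coindexation permitted.
*the witnesses₂* c-commands the pronoun but from outside its binding domain, and is not c-commanded by it → coindexation permitted.
*the surgeons₃* c-commands the pronoun within its binding domain → coindexation would violate Principle B.
*the editors₄*: the pronoun c-commands this R-expression → coindexation would violate Principle C on *the editors₄*.
*the delegates₅*: the pronoun c-commands this R-expression → coindexation would violate Principle C on *the delegates₅*.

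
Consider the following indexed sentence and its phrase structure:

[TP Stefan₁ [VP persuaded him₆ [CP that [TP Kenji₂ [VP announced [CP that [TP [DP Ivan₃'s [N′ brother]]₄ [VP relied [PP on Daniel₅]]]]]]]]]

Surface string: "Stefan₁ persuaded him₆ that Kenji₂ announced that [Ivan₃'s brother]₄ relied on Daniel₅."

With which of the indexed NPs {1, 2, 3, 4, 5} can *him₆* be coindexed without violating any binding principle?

*him* is a pronoun, so Principle B applies: it must be free in its binding domain.
Binding domain of *him₆*: the matrix TP, whose subject is Stefan₁.
*Stefan₁* c-commands the pronoun within its binding domain → coindexation would violate Principle B.
*Kenji₂*: the pronoun c-commands this R-expression → coindexation would violate Principle C on *Kenji₂*.
*Ivan₃*: the pronoun c-commands this R-expression → coindexation would violate Principle C on *Ivan₃*.
*[Ivan₃'s brother]₄*: the pronoun c-commands this R-expression → coindexation would violate Principle C on *[Ivan₃'s brother]₄*.
*Daniel₅*: the pronoun c-commands this R-expression → coindexation would violate Principle C on *Daniel₅*.

none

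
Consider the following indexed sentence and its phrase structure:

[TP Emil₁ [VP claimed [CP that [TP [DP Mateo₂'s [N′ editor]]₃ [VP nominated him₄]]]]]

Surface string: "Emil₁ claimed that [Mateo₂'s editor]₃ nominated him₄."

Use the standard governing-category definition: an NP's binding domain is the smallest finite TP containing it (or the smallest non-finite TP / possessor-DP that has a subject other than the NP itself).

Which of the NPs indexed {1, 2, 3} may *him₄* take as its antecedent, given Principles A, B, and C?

{1, 2}

*him* is a pronoun, so Principle B applies: it must be free in its binding domain.
Binding domain of *him₄*: the embedded TP, whose subject is [Mateo₂'s editor]₃.
*Emil₁* c-commands the pronoun but from outside its binding domain, and is not c-commanded by it → coindexation permitted.
*Mateo₂* and the pronoun do not c-command one another → neither Principle B nor Principle C is at stake; coindexation permitted.
*[Mateo₂'s editor]₃* c-commands the pronoun within its binding domain → coindexation would violate Principle B.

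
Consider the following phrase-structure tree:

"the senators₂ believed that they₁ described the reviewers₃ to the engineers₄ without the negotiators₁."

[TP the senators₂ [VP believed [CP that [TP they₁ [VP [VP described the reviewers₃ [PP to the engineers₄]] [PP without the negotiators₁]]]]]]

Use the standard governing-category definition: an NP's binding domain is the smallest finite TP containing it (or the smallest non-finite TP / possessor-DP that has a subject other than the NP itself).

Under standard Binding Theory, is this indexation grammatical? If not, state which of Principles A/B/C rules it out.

The two coindexed NPs are *they₁* and *the negotiators₁*.
*the negotiators₁* is an R-expression. Principle C requires it to be free everywhere.
*they₁* c-commands it and carries the same index.
The R-expression is bound → Principle C violation.

Principle C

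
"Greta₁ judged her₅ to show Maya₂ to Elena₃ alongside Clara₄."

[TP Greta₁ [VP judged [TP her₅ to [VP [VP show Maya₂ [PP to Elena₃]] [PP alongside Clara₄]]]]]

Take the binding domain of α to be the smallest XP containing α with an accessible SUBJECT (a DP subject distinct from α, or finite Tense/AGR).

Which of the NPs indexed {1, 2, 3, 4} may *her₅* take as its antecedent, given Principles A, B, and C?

*her* is a pronoun, so Principle B applies: it must be free in its binding domain.
Binding domain of *her₅*: the matrix TP, whose subject is Greta₁.
*Greta₁* c-commands the pronoun within its binding domain → coindexation would violate Principle B.
*Maya₂*: the pronoun c-commands this R-expression → coindexation would violate Principle C on *Maya₂*.
*Elena₃*: the pronoun c-commands this R-expression → coindexation would violate Principle C on *Elena₃*.
*Clara₄*: the pronoun c-commands this R-expression → coindexation would violate Principle C on *Clara₄*.

none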